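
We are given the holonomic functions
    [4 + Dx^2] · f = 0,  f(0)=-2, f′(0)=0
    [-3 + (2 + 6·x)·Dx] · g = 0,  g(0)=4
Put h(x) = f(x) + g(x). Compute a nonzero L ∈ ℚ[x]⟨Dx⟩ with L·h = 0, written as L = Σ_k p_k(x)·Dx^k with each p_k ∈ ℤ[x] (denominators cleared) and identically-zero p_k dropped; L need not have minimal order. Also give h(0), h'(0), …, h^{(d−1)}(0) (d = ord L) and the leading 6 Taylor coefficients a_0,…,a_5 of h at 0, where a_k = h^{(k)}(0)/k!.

f: a_k = -2, 0, 4, 0, -4/3, 0, …
g: a_k = 4, 6, -9/2, 27/4, -405/32, 1701/64, …
h₀=f+g: left-lcm gives L₀, ord ≤ 3.
L = (-516 - 1152·x - 1728·x^2) + (56 + 936·x + 3456·x^2 + 3456·x^3)·Dx + (-129 - 288·x - 432·x^2)·Dx^2 + (14 + 234·x + 864·x^2 + 864·x^3)·Dx^3  (order 3).
h: a_k = 2, 6, -1/2, 27/4, -1343/96, 1701/64, …
ICs: h(0) = 2, h′(0) = 6, h′′(0) = -1.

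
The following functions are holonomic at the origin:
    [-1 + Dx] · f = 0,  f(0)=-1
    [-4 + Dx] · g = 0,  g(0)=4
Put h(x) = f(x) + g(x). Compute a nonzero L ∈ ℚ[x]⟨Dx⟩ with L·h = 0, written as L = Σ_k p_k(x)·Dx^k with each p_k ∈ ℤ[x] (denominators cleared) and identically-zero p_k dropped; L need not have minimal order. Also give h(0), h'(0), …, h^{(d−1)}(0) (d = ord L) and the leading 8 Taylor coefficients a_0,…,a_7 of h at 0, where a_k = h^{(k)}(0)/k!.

L = 4 - 5·Dx + Dx^2  (order 2).
h: a_k = 3, 15, 63/2, 85/2, 341/8, 273/8, 5461/240, 4369/336, …
ICs: h(0) = 3, h′(0) = 15.

f: a_k = -1, -1, -1/2, -1/6, -1/24, -1/120, -1/720, -1/5040, …
g: a_k = 4, 16, 32, 128/3, 128/3, 512/15, 1024/45, 4096/315, …
L₀ := lclm(L_f,L_g); ord L₀ ≤ 1+1.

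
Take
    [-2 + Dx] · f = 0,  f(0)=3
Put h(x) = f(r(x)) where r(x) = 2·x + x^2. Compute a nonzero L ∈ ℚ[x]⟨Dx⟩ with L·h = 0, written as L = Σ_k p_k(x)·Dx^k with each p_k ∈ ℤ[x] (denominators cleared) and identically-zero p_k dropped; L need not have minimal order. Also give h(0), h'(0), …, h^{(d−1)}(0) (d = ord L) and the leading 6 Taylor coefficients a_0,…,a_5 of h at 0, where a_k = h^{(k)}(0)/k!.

f: a_k = 3, 6, 6, 4, 2, 4/5, …
Substitute x→r, Dx→(1/r')Dx; clear ⇒ L₀.
L = (-4 - 4·x) + Dx  (order 1).
h: a_k = 3, 12, 30, 56, 86, 568/5, …
ICs: h(0) = 3.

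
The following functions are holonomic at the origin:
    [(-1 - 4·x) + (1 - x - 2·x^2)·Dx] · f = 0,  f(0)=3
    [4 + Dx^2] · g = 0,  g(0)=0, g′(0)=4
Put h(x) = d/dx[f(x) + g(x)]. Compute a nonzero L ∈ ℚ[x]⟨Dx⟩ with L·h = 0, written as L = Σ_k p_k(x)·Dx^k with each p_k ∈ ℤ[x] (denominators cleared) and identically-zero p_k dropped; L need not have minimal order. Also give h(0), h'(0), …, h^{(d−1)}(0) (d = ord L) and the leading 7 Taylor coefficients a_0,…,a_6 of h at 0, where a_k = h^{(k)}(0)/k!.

f: a_k = 3, 3, 9, 15, 33, 63, 129, …
g: a_k = 0, 4, 0, -8/3, 0, 8/15, 0, …
Weyl lclm of L_f,L_g ⇒ L₀ (ord ≤ 3).
h=h₀': d/dx-closure on L₀ ⇒ L.
L = (576 + 2400·x + 5616·x^2 + 3360·x^3 + 3840·x^4 + 1152·x^5 + 768·x^6) + (-68 - 236·x + 240·x^2 + 488·x^3 + 560·x^4 + 672·x^5 + 448·x^6 + 256·x^7)·Dx + (144 + 600·x + 1404·x^2 + 840·x^3 + 960·x^4 + 288·x^5 + 192·x^6)·Dx^2 + (-17 - 59·x + 60·x^2 + 122·x^3 + 140·x^4 + 168·x^5 + 112·x^6 + 64·x^7)·Dx^3  (order 3).
h: a_k = 7, 18, 37, 132, 953/3, 774, 80309/45, …
ICs: h(0) = 7, h′(0) = 18, h′′(0) = 74.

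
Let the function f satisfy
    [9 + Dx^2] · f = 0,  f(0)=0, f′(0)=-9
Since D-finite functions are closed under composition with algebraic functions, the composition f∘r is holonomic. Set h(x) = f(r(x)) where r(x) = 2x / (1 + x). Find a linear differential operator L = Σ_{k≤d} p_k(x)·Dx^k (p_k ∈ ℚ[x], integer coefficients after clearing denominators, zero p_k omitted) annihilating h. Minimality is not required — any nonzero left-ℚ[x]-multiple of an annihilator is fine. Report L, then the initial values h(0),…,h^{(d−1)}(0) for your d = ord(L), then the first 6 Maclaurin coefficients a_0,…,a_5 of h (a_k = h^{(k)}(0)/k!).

L = 36 + (2 + 6·x + 6·x^2 + 2·x^3)·Dx + (1 + 4·x + 6·x^2 + 4·x^3 + x^4)·Dx^2  (order 2).
h: a_k = 0, -18, 18, 90, -306, 2178/5, …
ICs: h(0) = 0, h′(0) = -18.

f: a_k = 0, -9, 0, 27/2, 0, -243/40, …
Substitute x→r, Dx→(1/r')Dx; clear ⇒ L₀.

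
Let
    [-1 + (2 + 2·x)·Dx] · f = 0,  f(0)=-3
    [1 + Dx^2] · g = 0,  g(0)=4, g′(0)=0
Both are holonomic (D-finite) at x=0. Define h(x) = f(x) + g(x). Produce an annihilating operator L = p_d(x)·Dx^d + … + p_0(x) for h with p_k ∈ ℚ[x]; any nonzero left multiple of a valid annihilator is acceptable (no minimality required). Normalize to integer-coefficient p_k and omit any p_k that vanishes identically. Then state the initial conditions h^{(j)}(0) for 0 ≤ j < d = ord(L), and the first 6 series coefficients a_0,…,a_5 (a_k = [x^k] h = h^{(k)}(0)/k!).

L = (-7 - 8·x - 4·x^2) + (6 + 22·x + 24·x^2 + 8·x^3)·Dx + (-7 - 8·x - 4·x^2)·Dx^2 + (6 + 22·x + 24·x^2 + 8·x^3)·Dx^3  (order 3).
h: a_k = 1, -3/2, -13/8, -3/16, 109/384, -21/256, …
ICs: h(0) = 1, h′(0) = -3/2, h′′(0) = -13/4.

f: a_k = -3, -3/2, 3/8, -3/16, 15/128, -21/256, …
g: a_k = 4, 0, -2, 0, 1/6, 0, …
h₀=f+g: left-lcm gives L₀, ord ≤ 3.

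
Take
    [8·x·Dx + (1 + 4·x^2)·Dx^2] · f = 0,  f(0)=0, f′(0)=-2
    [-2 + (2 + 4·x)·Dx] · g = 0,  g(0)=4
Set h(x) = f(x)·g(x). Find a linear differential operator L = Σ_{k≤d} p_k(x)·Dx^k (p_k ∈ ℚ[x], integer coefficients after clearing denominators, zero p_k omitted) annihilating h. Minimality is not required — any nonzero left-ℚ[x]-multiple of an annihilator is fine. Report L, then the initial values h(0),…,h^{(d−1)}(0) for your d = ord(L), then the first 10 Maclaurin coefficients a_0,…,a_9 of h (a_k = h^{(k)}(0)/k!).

L = (3 - 8·x - 4·x^2) + (-2 + 4·x + 24·x^2 + 16·x^3)·Dx + (1 + 4·x + 8·x^2 + 16·x^3 + 16·x^4)·Dx^2  (order 2).
h: a_k = 0, -8, -8, 44/3, 20/3, -389/15, -409/15, 18853/210, 11167/210, -237197/1008, …
ICs: h(0) = 0, h′(0) = -8.

f: a_k = 0, -2, 0, 8/3, 0, -32/5, 0, 128/7, 0, -512/9, …
g: a_k = 4, 4, -2, 2, -5/2, 7/2, -21/4, 33/4, -429/32, 715/32, …
f·g: L₀ = L_f ⊗_s L_g, ord ≤ 2·1.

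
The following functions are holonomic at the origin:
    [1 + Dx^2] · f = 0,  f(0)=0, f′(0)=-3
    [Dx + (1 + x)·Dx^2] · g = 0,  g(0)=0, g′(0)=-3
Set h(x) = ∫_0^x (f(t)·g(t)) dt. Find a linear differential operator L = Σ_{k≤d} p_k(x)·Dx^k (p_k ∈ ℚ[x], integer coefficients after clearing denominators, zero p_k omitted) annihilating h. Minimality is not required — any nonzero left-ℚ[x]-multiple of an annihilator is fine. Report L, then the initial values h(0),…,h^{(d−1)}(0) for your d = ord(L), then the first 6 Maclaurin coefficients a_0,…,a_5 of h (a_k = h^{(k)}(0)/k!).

L = (-3 + 6·x + 19·x^2 + 16·x^3 + 4·x^4)·Dx + (4 + 20·x + 24·x^2 + 8·x^3)·Dx^2 + (20·x + 42·x^2 + 32·x^3 + 8·x^4)·Dx^3 + (4 + 20·x + 24·x^2 + 8·x^3)·Dx^4 + (3 + 14·x + 23·x^2 + 16·x^3 + 4·x^4)·Dx^5  (order 5).
h: a_k = 0, 0, 0, 3, -9/8, 3/10, …
ICs: h(0) = 0, h′(0) = 0, h′′(0) = 0, h′′′(0) = 18, h′′′′(0) = -27.

f: a_k = 0, -3, 0, 1/2, 0, -1/40, …
g: a_k = 0, -3, 3/2, -1, 3/4, -3/5, …
f·g: L₀ = L_f ⊗_s L_g, ord ≤ 2·2.
Integrate: L := L₀·Dx.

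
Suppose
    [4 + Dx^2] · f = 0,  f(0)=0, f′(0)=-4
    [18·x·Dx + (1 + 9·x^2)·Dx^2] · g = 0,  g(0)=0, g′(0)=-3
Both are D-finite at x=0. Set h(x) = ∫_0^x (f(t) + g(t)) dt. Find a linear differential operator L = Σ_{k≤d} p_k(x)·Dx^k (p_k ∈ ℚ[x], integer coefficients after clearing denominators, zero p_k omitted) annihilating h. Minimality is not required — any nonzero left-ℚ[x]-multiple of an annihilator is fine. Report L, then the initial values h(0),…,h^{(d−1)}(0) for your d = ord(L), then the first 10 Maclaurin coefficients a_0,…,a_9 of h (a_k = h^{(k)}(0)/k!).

L = (-3744·x + 37584·x^3 + 11664·x^5)·Dx^2 + (-28 + 864·x^2 + 10692·x^4 + 5832·x^6)·Dx^3 + (-936·x + 9396·x^3 + 2916·x^5)·Dx^4 + (-7 + 216·x^2 + 2673·x^4 + 1458·x^6)·Dx^5  (order 5).
h: a_k = 0, 0, -7/2, 0, 35/12, 0, -737/90, 0, 98431/2520, 0, …
ICs: h(0) = 0, h′(0) = 0, h′′(0) = -7, h′′′(0) = 0, h′′′′(0) = 70.

f: a_k = 0, -4, 0, 8/3, 0, -8/15, 0, 16/315, 0, -8/2835, …
g: a_k = 0, -3, 0, 9, 0, -243/5, 0, 2187/7, 0, -2187, …
Sum ⇒ L₀ = lclm(L_f,L_g) in ℚ(x)⟨Dx⟩.
h=∫₀ˣh₀: take L = L₀·Dx.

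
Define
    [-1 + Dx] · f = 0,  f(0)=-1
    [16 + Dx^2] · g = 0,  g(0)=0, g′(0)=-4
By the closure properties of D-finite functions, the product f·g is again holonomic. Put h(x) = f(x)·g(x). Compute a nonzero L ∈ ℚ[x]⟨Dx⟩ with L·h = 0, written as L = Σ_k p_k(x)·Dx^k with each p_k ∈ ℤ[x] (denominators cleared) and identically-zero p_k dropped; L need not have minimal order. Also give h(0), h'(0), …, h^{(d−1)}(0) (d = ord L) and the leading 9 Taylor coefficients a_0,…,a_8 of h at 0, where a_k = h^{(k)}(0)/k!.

L = 17 - 2·Dx + Dx^2  (order 2).
h: a_k = 0, 4, 4, -26/3, -10, 101/30, 611/90, 727/1260, -23/12, …
ICs: h(0) = 0, h′(0) = 4.

f: a_k = -1, -1, -1/2, -1/6, -1/24, -1/120, -1/720, -1/5040, -1/40320, …
g: a_k = 0, -4, 0, 32/3, 0, -128/15, 0, 1024/315, 0, …
Sym-product of L_f,L_g gives L₀ (≤ ord 2).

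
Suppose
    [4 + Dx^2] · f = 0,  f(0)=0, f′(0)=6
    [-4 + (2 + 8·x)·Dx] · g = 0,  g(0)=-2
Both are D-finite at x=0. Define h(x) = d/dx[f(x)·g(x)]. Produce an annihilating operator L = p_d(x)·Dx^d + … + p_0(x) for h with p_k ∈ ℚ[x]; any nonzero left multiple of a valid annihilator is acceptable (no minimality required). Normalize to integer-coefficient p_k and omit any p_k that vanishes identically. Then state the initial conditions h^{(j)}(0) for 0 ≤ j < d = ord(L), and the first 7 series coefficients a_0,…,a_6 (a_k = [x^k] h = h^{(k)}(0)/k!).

f: a_k = 0, 6, 0, -4, 0, 4/5, 0, …
g: a_k = -2, -4, 4, -8, 20, -56, 168, …
Sym-product of L_f,L_g gives L₀ (≤ ord 2).
Differentiate: ansatz ord ≤ ord L₀ ⇒ L.
L = (8 + 96·x + 256·x^2 + 256·x^3 + 256·x^4) + (2 - 48·x^2 - 64·x^3)·Dx + (1 + 10·x + 36·x^2 + 64·x^3 + 64·x^4)·Dx^2  (order 2).
h: a_k = -12, -48, 96, -128, 512, -9216/5, 97792/15, …
ICs: h(0) = -12, h′(0) = -48.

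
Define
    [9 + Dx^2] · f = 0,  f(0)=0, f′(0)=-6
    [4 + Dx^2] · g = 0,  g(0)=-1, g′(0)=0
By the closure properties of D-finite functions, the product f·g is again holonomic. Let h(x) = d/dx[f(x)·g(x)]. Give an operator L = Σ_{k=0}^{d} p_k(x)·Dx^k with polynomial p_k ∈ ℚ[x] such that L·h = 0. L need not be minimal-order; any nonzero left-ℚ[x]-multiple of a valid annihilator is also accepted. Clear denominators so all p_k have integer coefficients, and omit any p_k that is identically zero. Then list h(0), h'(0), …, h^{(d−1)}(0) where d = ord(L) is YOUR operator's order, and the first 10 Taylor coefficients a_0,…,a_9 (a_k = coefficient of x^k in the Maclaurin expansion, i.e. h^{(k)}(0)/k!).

f: a_k = 0, -6, 0, 9, 0, -81/20, 0, 243/280, 0, -243/2240, …
g: a_k = -1, 0, 2, 0, -2/3, 0, 4/45, 0, -2/315, 0, …
h₀=f·g: eliminate ⇒ L₀, order ≤ 2·2.
Derive L from L₀ (diff closure).
L = 25 + 26·Dx^2 + Dx^4  (order 4).
h: a_k = 6, 0, -63, 0, 521/4, 0, -13021/120, 0, 15501/320, 0, …
ICs: h(0) = 6, h′(0) = 0, h′′(0) = -126, h′′′(0) = 0.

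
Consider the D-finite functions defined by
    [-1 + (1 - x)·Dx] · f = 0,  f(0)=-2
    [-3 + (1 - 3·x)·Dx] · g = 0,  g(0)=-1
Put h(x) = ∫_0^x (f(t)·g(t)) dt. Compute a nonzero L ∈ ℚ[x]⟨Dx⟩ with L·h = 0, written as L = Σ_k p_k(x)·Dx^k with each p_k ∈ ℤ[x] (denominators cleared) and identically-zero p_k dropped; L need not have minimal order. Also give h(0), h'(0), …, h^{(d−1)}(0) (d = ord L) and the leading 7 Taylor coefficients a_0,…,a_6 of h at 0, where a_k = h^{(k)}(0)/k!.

L = (-4 + 6·x)·Dx + (1 - 4·x + 3·x^2)·Dx^2  (order 2).
h: a_k = 0, 2, 4, 26/3, 20, 242/5, 364/3, …
ICs: h(0) = 0, h′(0) = 2.

f: a_k = -2, -2, -2, -2, -2, -2, -2, …
g: a_k = -1, -3, -9, -27, -81, -243, -729, …
Sym-product of L_f,L_g gives L₀ (≤ ord 1).
h=∫₀ˣh₀: take L = L₀·Dx.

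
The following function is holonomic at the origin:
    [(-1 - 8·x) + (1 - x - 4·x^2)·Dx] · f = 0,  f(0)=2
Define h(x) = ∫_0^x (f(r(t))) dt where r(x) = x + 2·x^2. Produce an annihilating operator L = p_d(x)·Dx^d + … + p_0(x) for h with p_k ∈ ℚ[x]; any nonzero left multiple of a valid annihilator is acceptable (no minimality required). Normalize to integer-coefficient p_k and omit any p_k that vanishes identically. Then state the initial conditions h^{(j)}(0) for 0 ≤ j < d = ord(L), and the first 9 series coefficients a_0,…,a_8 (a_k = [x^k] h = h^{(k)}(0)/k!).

L = (1 + 12·x + 48·x^2 + 64·x^3)·Dx + (-1 + x + 6·x^2 + 16·x^3 + 16·x^4)·Dx^2  (order 2).
h: a_k = 0, 2, 1, 14/3, 29/2, 206/5, 135, 3198/7, 6141/4, …
ICs: h(0) = 0, h′(0) = 2.

f: a_k = 2, 2, 10, 18, 58, 130, 362, 882, 2330, …
Change of var in L_f (x↦r) gives L₀.
∫: right-multiply L₀ by Dx.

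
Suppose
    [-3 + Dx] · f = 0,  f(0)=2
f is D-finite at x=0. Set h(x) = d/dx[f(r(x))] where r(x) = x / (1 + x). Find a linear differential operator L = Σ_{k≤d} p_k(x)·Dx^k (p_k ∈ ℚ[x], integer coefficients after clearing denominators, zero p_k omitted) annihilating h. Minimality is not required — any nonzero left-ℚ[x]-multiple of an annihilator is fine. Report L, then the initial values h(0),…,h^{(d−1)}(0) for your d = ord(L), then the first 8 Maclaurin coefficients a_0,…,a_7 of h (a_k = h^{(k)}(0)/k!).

f: a_k = 2, 6, 9, 9, 27/4, 81/20, 81/40, 243/280, …
Change of var in L_f (x↦r) gives L₀.
h₀' ⇒ L via d/dx closure of L₀.
L = (1 - 2·x) + (-1 - 2·x - x^2)·Dx  (order 1).
h: a_k = 6, 6, -9, 3, 21/4, -207/20, 411/40, -1623/280, …
ICs: h(0) = 6.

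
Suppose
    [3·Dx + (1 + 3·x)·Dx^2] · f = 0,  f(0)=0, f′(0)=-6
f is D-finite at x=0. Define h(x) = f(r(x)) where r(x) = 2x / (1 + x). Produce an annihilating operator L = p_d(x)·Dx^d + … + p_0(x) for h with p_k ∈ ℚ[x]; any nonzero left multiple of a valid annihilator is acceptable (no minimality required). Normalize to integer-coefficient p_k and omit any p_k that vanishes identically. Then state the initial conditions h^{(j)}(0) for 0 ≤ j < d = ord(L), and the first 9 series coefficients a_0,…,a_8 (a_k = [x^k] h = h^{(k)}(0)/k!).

L = (8 + 14·x)·Dx + (1 + 8·x + 7·x^2)·Dx^2  (order 2).
h: a_k = 0, -12, 48, -228, 1200, -33612/5, 39216, -1647084/7, 1441200, …
ICs: h(0) = 0, h′(0) = -12.

f: a_k = 0, -6, 9, -18, 81/2, -486/5, 243, -4374/7, 6561/4, …
f∘r: x↦r, Dx↦Dx/r' in L_f ⇒ L₀.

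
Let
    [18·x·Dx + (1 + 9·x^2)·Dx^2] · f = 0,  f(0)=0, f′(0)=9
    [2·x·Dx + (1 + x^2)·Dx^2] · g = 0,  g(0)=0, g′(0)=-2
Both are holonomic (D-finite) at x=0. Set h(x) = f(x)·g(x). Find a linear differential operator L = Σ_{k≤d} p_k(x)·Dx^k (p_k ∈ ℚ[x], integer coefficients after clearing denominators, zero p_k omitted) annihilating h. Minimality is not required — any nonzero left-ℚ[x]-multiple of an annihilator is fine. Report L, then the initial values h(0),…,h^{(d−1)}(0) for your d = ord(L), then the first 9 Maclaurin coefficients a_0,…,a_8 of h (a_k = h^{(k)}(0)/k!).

f: a_k = 0, 9, 0, -27, 0, 729/5, 0, -6561/7, 0, …
g: a_k = 0, -2, 0, 2/3, 0, -2/5, 0, 2/7, 0, …
L₀ := L_f ⊗_s L_g (sym. prod.), ord ≤ 4.
L = (-216·x - 3600·x^3 - 5184·x^5 + 6480·x^7 + 17496·x^9)·Dx + (-40 - 1452·x^2 - 6480·x^4 - 4536·x^6 + 22680·x^8 + 26244·x^10)·Dx^2 + (-80·x - 980·x^3 - 2160·x^5 + 2952·x^7 + 12960·x^9 + 8748·x^11)·Dx^3 + (-1 - 20·x^2 - 109·x^4 + 981·x^8 + 1620·x^10 + 729·x^12)·Dx^4  (order 4).
h: a_k = 0, 0, -18, 0, 60, 0, -1566/5, 0, 13896/7, …
ICs: h(0) = 0, h′(0) = 0, h′′(0) = -36, h′′′(0) = 0.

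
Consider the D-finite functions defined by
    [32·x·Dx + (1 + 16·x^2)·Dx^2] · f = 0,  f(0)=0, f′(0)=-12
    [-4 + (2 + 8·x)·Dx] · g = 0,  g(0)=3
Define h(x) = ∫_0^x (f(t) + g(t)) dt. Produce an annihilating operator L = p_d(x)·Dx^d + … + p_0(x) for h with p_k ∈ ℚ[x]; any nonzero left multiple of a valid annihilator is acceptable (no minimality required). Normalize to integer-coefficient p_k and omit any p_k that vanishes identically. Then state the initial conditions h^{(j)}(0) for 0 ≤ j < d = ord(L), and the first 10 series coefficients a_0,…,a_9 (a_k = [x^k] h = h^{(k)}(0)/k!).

f: a_k = 0, -12, 0, 64, 0, -3072/5, 0, 49152/7, 0, -262144/3, …
g: a_k = 3, 6, -6, 12, -30, 84, -252, 792, -2574, 8580, …
h₀=f+g: left-lcm gives L₀, ord ≤ 3.
h=∫h₀ ⇒ L = L₀·Dx.
L = (-32 - 320·x + 1536·x^2 + 3072·x^3)·Dx^2 + (-22 - 128·x + 320·x^2 + 6144·x^3 + 10752·x^4)·Dx^3 + (-1 + 12·x + 96·x^2 + 384·x^3 + 1792·x^4 + 3072·x^5)·Dx^4  (order 4).
h: a_k = 0, 3, -3, -2, 19, -6, -442/5, -36, 6837/7, -286, …
ICs: h(0) = 0, h′(0) = 3, h′′(0) = -6, h′′′(0) = -12.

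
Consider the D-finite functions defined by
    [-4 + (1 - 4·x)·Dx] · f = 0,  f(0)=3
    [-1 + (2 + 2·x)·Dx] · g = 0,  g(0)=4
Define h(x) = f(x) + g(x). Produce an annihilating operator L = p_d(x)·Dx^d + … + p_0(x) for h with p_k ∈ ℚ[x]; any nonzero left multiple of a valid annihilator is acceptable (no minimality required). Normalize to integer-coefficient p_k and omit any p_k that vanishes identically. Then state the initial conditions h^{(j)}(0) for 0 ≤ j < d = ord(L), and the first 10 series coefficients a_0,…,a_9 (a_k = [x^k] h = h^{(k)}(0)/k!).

L = (-68 - 48·x) + (129 + 248·x + 144·x^2)·Dx + (-14 + 18·x + 128·x^2 + 96·x^3)·Dx^2  (order 2).
h: a_k = 7, 14, 95/2, 769/4, 24571/32, 196615/64, 3145707/256, 25165857/512, 1610612307/8192, 12884902603/16384, …
ICs: h(0) = 7, h′(0) = 14.

f: a_k = 3, 12, 48, 192, 768, 3072, 12288, 49152, 196608, 786432, …
g: a_k = 4, 2, -1/2, 1/4, -5/32, 7/64, -21/256, 33/512, -429/8192, 715/16384, …
f+g: L₀ = lclm(L_f,L_g), ord ≤ 1+1.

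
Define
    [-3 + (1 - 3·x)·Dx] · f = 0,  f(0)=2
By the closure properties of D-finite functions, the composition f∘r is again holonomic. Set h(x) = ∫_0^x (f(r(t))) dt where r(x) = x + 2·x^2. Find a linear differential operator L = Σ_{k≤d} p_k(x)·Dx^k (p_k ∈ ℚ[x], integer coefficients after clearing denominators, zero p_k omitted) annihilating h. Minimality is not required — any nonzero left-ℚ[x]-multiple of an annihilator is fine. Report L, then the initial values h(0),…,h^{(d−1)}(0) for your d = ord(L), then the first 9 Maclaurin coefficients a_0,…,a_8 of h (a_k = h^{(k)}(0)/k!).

L = (3 + 12·x)·Dx + (-1 + 3·x + 6·x^2)·Dx^2  (order 2).
h: a_k = 0, 2, 3, 10, 63/2, 558/5, 405, 10638/7, 23247/4, …
ICs: h(0) = 0, h′(0) = 2.

f: a_k = 2, 6, 18, 54, 162, 486, 1458, 4374, 13122, …
h₀=f(r): pull back L_f along r ⇒ L₀.
Integrate: L := L₀·Dx.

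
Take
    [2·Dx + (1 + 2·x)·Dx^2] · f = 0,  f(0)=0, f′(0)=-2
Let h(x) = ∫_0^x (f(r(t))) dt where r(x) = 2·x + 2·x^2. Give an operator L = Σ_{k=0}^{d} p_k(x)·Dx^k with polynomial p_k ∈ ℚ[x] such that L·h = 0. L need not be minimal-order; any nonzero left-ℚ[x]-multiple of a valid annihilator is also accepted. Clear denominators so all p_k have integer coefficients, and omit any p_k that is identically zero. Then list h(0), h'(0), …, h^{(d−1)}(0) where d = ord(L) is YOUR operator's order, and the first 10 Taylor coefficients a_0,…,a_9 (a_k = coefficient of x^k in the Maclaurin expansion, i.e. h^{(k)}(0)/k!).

L = 2·Dx^2 + (1 + 2·x)·Dx^3  (order 3).
h: a_k = 0, 0, -2, 4/3, -4/3, 8/5, -32/15, 64/21, -32/7, 64/9, …
ICs: h(0) = 0, h′(0) = 0, h′′(0) = -4.

f: a_k = 0, -2, 2, -8/3, 4, -32/5, 32/3, -128/7, 32, -512/9, …
Change of var in L_f (x↦r) gives L₀.
∫: right-multiply L₀ by Dx.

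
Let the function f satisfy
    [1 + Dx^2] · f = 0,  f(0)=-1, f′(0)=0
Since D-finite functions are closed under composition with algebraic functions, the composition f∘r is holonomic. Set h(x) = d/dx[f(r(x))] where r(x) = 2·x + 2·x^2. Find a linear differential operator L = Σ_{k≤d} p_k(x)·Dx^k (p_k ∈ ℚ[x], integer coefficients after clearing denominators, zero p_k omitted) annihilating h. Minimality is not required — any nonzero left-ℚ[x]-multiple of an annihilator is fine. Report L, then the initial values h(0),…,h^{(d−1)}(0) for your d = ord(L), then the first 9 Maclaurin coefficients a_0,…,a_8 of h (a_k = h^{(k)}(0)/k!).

f: a_k = -1, 0, 1/2, 0, -1/24, 0, 1/720, 0, -1/40320, …
Change of var in L_f (x↦r) gives L₀.
h₀' ⇒ L via d/dx closure of L₀.
L = (16 + 32·x + 96·x^2 + 128·x^3 + 64·x^4) + (-6 - 12·x)·Dx + (1 + 4·x + 4·x^2)·Dx^2  (order 2).
h: a_k = 0, 4, 12, 16/3, -40/3, -352/15, -224/15, 1664/315, 544/35, …
ICs: h(0) = 0, h′(0) = 4.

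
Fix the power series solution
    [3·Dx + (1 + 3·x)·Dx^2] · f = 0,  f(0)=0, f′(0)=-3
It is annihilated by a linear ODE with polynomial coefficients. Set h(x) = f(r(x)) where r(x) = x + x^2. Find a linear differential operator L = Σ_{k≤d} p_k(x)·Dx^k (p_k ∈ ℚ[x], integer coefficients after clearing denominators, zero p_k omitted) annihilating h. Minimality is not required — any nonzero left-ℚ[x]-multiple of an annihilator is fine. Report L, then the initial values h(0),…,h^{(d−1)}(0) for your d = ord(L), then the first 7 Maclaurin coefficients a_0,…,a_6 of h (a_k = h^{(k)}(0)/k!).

f: a_k = 0, -3, 9/2, -9, 81/4, -243/5, 243/2, …
h₀=f(r): pull back L_f along r ⇒ L₀.
L = (1 + 6·x + 6·x^2)·Dx + (1 + 5·x + 9·x^2 + 6·x^3)·Dx^2  (order 2).
h: a_k = 0, -3, 3/2, 0, -9/4, 27/5, -9, …
ICs: h(0) = 0, h′(0) = -3.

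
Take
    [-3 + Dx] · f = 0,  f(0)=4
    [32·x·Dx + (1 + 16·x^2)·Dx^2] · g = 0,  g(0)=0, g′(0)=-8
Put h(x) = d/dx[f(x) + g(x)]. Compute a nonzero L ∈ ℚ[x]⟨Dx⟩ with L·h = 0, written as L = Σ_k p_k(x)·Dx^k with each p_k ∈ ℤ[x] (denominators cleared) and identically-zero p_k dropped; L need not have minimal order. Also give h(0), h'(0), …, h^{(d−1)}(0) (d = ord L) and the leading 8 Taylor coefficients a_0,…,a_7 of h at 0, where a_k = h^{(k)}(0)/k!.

f: a_k = 4, 12, 18, 18, 27/2, 81/10, 81/20, 243/140, …
g: a_k = 0, -8, 0, 128/3, 0, -2048/5, 0, 32768/7, …
Weyl lclm of L_f,L_g ⇒ L₀ (ord ≤ 3).
Differentiate: ansatz ord ≤ ord L₀ ⇒ L.
L = (96 - 288·x - 4608·x^2 - 4608·x^3) + (-41 + 1248·x^2 - 2304·x^4)·Dx + (3 + 32·x + 96·x^2 + 512·x^3 + 768·x^4)·Dx^2  (order 2).
h: a_k = 4, 36, 182, 54, -4015/2, 243/10, 655603/20, 729/140, …
ICs: h(0) = 4, h′(0) = 36.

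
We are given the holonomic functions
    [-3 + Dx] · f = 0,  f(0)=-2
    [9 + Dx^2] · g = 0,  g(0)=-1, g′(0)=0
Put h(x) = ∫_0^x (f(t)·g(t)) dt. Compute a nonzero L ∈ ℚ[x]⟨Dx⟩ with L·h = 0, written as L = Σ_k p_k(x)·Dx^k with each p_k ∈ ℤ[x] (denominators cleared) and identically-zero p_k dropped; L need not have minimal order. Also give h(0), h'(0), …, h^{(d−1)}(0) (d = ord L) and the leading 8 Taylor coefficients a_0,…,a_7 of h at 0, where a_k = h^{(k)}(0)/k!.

f: a_k = -2, -6, -9, -9, -27/4, -81/20, -81/40, -243/280, …
g: a_k = -1, 0, 9/2, 0, -27/8, 0, 81/80, 0, …
h₀=f·g: eliminate ⇒ L₀, order ≤ 1·2.
Integrate: L := L₀·Dx.
L = 18·Dx - 6·Dx^2 + Dx^3  (order 3).
h: a_k = 0, 2, 3, 0, -9/2, -27/5, -27/10, 0, …
ICs: h(0) = 0, h′(0) = 2, h′′(0) = 6.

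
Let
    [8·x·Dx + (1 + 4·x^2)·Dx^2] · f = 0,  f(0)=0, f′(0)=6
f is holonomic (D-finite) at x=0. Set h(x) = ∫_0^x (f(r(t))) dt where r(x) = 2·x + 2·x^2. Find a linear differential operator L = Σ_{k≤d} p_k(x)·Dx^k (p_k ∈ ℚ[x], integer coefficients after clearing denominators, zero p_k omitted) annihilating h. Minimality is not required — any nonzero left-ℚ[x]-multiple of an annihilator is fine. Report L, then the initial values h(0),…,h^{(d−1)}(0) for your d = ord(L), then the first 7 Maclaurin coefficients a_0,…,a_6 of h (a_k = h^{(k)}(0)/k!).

L = (-2 + 32·x + 128·x^2 + 192·x^3 + 96·x^4)·Dx^2 + (1 + 2·x + 16·x^2 + 64·x^3 + 80·x^4 + 32·x^5)·Dx^3  (order 3).
h: a_k = 0, 0, 6, 4, -16, -192/5, 352/5, …
ICs: h(0) = 0, h′(0) = 0, h′′(0) = 12.

f: a_k = 0, 6, 0, -8, 0, 96/5, 0, …
Substitute x→r, Dx→(1/r')Dx; clear ⇒ L₀.
Integrate: L := L₀·Dx.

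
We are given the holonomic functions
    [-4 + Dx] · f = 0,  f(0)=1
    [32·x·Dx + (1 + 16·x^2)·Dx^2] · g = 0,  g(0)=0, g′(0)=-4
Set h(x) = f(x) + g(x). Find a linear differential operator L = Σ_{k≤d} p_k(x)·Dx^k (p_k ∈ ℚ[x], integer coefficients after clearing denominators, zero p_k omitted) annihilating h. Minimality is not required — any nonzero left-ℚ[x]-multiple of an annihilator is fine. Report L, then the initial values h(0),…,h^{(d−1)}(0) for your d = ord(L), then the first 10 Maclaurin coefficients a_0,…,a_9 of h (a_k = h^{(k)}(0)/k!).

L = (32 - 256·x - 512·x^2)·Dx + (-12 + 48·x + 64·x^2 - 256·x^3)·Dx^2 + (1 + 4·x + 16·x^2 + 64·x^3)·Dx^3  (order 3).
h: a_k = 1, 0, 8, 32, 32/3, -2944/15, 256/45, 105472/45, 512/315, -82573312/2835, …
ICs: h(0) = 1, h′(0) = 0, h′′(0) = 16.

f: a_k = 1, 4, 8, 32/3, 32/3, 128/15, 256/45, 1024/315, 512/315, 2048/2835, …
g: a_k = 0, -4, 0, 64/3, 0, -1024/5, 0, 16384/7, 0, -262144/9, …
Weyl lclm of L_f,L_g ⇒ L₀ (ord ≤ 3).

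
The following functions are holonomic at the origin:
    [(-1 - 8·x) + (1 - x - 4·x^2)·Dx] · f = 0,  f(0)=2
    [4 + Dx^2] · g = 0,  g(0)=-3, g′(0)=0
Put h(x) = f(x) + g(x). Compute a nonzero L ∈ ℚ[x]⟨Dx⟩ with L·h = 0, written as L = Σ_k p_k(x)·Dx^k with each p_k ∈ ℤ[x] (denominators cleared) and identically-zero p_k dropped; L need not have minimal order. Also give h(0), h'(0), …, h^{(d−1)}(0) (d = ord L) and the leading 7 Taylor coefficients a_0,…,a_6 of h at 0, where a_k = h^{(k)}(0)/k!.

f: a_k = 2, 2, 10, 18, 58, 130, 362, …
g: a_k = -3, 0, 6, 0, -2, 0, 4/15, …
L₀ := lclm(L_f,L_g); ord L₀ ≤ 1+2.
L = (116 + 1008·x + 968·x^2 + 2688·x^3 + 640·x^4 + 1024·x^5) + (-28 - 4·x + 8·x^2 + 200·x^3 + 480·x^4 + 384·x^5 + 512·x^6)·Dx + (29 + 252·x + 242·x^2 + 672·x^3 + 160·x^4 + 256·x^5)·Dx^2 + (-7 - x + 2·x^2 + 50·x^3 + 120·x^4 + 96·x^5 + 128·x^6)·Dx^3  (order 3).
h: a_k = -1, 2, 16, 18, 56, 130, 5434/15, …
ICs: h(0) = -1, h′(0) = 2, h′′(0) = 32.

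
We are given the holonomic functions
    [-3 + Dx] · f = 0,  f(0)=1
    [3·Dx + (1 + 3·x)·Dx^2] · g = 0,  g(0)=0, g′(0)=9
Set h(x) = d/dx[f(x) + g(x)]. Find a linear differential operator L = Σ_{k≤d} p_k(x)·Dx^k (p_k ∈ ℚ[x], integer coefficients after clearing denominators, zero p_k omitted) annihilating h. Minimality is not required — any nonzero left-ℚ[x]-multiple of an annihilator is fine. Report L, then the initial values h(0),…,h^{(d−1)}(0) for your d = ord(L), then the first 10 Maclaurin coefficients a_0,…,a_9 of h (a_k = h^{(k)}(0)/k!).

L = (-27 - 27·x) + (3 - 18·x - 27·x^2)·Dx + (2 + 9·x + 9·x^2)·Dx^2  (order 2).
h: a_k = 12, -18, 189/2, -459/2, 5913/8, -87237/40, 525123/80, -11021751/560, 264541707/4480, -793617831/4480, …
ICs: h(0) = 12, h′(0) = -18.

f: a_k = 1, 3, 9/2, 9/2, 27/8, 81/40, 81/80, 243/560, 729/4480, 243/4480, …
g: a_k = 0, 9, -27/2, 27, -243/4, 729/5, -729/2, 6561/7, -19683/8, 6561, …
L₀ := lclm(L_f,L_g); ord L₀ ≤ 1+2.
h=h₀': d/dx-closure on L₀ ⇒ L.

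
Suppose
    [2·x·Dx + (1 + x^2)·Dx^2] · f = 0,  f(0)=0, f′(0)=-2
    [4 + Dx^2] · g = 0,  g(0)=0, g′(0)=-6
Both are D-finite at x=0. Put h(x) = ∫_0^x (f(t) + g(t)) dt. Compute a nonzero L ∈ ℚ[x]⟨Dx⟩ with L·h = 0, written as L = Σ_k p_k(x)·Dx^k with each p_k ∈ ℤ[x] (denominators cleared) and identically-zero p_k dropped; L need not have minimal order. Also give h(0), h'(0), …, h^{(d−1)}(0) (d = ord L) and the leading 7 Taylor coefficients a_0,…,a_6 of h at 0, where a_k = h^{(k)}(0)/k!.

f: a_k = 0, -2, 0, 2/3, 0, -2/5, 0, …
g: a_k = 0, -6, 0, 4, 0, -4/5, 0, …
Weyl lclm of L_f,L_g ⇒ L₀ (ord ≤ 4).
Integrate: L := L₀·Dx.
L = (-32·x + 80·x^3 + 16·x^5)·Dx^2 + (4 + 32·x^2 + 36·x^4 + 8·x^6)·Dx^3 + (-8·x + 20·x^3 + 4·x^5)·Dx^4 + (1 + 8·x^2 + 9·x^4 + 2·x^6)·Dx^5  (order 5).
h: a_k = 0, 0, -4, 0, 7/6, 0, -1/5, …
ICs: h(0) = 0, h′(0) = 0, h′′(0) = -8, h′′′(0) = 0, h′′′′(0) = 28.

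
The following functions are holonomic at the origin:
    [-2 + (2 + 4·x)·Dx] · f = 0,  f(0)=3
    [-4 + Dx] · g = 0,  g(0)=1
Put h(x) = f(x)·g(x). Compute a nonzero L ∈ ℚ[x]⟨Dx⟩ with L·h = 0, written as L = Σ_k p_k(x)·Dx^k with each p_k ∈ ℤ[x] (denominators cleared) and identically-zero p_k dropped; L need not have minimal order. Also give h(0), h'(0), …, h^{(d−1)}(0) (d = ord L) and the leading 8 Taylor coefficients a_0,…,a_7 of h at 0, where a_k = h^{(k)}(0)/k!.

f: a_k = 3, 3, -3/2, 3/2, -15/8, 21/8, -63/16, 99/16, …
g: a_k = 1, 4, 8, 32/3, 32/3, 128/15, 256/45, 1024/315, …
Sym-product of L_f,L_g gives L₀ (≤ ord 1).
L = (-5 - 8·x) + (1 + 2·x)·Dx  (order 1).
h: a_k = 3, 15, 69/2, 103/2, 449/8, 1949/40, 1643/48, 36047/1680, …
ICs: h(0) = 3.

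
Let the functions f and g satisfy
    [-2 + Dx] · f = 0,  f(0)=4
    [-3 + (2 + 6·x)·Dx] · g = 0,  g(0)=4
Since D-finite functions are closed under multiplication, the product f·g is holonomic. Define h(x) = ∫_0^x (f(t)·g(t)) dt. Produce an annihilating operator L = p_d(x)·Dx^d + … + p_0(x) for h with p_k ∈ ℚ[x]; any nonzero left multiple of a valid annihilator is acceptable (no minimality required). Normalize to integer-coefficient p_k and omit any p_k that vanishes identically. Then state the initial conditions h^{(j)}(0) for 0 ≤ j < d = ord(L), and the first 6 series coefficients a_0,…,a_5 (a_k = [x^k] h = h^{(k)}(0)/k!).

f: a_k = 4, 8, 8, 16/3, 8/3, 16/15, …
g: a_k = 4, 6, -9/2, 27/4, -405/32, 1701/64, …
L₀ := L_f ⊗_s L_g (sym. prod.), ord ≤ 1.
Integrate: L := L₀·Dx.
L = (-7 - 12·x)·Dx + (2 + 6·x)·Dx^2  (order 2).
h: a_k = 0, 16, 28, 62/3, 181/12, 241/120, …
ICs: h(0) = 0, h′(0) = 16.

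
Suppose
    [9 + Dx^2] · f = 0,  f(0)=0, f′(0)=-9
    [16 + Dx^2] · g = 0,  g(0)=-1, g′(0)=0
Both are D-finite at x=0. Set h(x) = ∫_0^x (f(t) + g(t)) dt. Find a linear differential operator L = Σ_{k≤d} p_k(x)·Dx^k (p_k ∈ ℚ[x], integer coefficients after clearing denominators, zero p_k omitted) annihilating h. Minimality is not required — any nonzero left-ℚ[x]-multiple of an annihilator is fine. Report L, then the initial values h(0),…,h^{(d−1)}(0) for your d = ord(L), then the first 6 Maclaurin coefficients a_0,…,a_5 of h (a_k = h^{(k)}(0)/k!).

f: a_k = 0, -9, 0, 27/2, 0, -243/40, …
g: a_k = -1, 0, 8, 0, -32/3, 0, …
h₀=f+g: left-lcm gives L₀, ord ≤ 4.
Integrate: L := L₀·Dx.
L = 144·Dx + 25·Dx^3 + Dx^5  (order 5).
h: a_k = 0, -1, -9/2, 8/3, 27/8, -32/15, …
ICs: h(0) = 0, h′(0) = -1, h′′(0) = -9, h′′′(0) = 16, h′′′′(0) = 81.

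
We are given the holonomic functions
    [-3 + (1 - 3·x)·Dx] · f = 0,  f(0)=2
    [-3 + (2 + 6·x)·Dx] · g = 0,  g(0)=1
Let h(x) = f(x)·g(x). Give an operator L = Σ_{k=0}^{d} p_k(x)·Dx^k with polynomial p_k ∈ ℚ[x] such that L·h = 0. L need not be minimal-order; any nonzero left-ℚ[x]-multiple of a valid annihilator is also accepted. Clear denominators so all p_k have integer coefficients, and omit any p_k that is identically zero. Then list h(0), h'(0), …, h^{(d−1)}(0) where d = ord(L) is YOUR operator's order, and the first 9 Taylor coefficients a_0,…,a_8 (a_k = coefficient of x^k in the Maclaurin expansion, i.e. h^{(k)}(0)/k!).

f: a_k = 2, 6, 18, 54, 162, 486, 1458, 4374, 13122, …
g: a_k = 1, 3/2, -9/8, 27/16, -405/128, 1701/256, -15309/1024, 72171/2048, -2814669/32768, …
h₀=f·g: eliminate ⇒ L₀, order ≤ 1·1.
L = (9 + 9·x) + (-2 + 18·x^2)·Dx  (order 1).
h: a_k = 2, 9, 99/4, 621/8, 14499/64, 88695/128, 1049031/512, 6366357/1024, 302770467/16384, …
ICs: h(0) = 2.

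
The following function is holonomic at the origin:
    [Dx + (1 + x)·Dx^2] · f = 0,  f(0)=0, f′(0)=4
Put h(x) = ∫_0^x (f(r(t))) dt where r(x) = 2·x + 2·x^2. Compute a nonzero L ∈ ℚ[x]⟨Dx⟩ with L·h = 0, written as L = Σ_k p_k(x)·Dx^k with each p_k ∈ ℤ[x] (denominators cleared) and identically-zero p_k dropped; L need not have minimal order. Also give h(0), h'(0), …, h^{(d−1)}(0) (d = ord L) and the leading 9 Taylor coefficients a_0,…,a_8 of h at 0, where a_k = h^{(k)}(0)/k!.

f: a_k = 0, 4, -2, 4/3, -1, 4/5, -2/3, 4/7, -1/2, …
Substitute x→r, Dx→(1/r')Dx; clear ⇒ L₀.
h=∫₀ˣh₀: take L = L₀·Dx.
L = (4·x + 4·x^2)·Dx^2 + (1 + 4·x + 6·x^2 + 4·x^3)·Dx^3  (order 3).
h: a_k = 0, 0, 4, 0, -4/3, 8/5, -16/15, 0, 8/7, …
ICs: h(0) = 0, h′(0) = 0, h′′(0) = 8.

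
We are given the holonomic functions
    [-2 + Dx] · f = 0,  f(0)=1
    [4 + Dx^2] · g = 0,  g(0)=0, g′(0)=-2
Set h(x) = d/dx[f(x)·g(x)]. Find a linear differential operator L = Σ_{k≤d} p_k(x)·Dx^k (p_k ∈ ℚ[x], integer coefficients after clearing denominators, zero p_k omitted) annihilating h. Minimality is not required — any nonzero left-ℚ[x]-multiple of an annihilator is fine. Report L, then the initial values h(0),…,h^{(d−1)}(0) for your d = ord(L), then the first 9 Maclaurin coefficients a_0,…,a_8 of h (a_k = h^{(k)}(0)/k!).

f: a_k = 1, 2, 2, 4/3, 2/3, 4/15, 4/45, 8/315, 2/315, …
g: a_k = 0, -2, 0, 4/3, 0, -4/15, 0, 8/315, 0, …
L₀ := L_f ⊗_s L_g (sym. prod.), ord ≤ 2.
Derive L from L₀ (diff closure).
L = 8 - 4·Dx + Dx^2  (order 2).
h: a_k = -2, -8, -8, 0, 16/3, 64/15, 64/45, 0, -64/315, …
ICs: h(0) = -2, h′(0) = -8.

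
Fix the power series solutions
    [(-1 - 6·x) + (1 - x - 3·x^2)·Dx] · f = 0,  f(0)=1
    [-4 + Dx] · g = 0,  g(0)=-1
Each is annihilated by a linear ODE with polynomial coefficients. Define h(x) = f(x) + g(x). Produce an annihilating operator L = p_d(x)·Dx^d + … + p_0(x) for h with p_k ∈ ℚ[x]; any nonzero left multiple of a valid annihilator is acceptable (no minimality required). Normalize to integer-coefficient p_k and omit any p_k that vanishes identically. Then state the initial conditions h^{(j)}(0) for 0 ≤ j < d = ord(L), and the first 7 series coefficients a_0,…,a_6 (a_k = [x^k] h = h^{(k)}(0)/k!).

L = (-16 + 8·x - 360·x^2 - 288·x^3) + (-8 + 50·x + 134·x^2 - 96·x^3 - 144·x^4)·Dx + (3 - 13·x - 11·x^2 + 42·x^3 + 36·x^4)·Dx^2  (order 2).
h: a_k = 0, -3, -4, -11/3, 25/3, 472/15, 4109/45, …
ICs: h(0) = 0, h′(0) = -3.

f: a_k = 1, 1, 4, 7, 19, 40, 97, …
g: a_k = -1, -4, -8, -32/3, -32/3, -128/15, -256/45, …
L₀ := lclm(L_f,L_g); ord L₀ ≤ 1+1.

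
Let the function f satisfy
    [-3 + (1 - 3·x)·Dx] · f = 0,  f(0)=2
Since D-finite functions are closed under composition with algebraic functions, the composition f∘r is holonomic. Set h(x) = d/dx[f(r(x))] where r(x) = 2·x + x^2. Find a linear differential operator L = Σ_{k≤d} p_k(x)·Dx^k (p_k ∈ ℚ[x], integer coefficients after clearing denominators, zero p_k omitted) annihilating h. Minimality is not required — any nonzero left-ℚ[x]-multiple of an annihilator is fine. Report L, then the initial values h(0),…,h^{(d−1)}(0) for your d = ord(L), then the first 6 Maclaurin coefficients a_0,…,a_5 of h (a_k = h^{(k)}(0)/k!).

L = (13 + 18·x + 9·x^2) + (-1 + 5·x + 9·x^2 + 3·x^3)·Dx  (order 1).
h: a_k = 12, 156, 1512, 13032, 105300, 816804, …
ICs: h(0) = 12.

f: a_k = 2, 6, 18, 54, 162, 486, …
L₀ from L_f via x↦r, Dx↦r'^{-1}Dx.
Derive L from L₀ (diff closure).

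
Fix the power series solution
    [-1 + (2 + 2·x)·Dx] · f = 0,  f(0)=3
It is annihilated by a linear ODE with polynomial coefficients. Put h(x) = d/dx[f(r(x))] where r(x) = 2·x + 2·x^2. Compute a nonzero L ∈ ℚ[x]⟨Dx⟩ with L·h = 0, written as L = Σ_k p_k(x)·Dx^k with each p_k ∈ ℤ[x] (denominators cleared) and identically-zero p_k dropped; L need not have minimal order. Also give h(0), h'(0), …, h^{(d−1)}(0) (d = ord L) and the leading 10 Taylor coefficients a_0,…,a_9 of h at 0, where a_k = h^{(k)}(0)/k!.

f: a_k = 3, 3/2, -3/8, 3/16, -15/128, 21/256, -63/1024, 99/2048, -1287/32768, 2145/65536, …
f∘r: x↦r, Dx↦Dx/r' in L_f ⇒ L₀.
h=h₀': d/dx-closure on L₀ ⇒ L.
L = 1 + (-1 - 4·x - 6·x^2 - 4·x^3)·Dx  (order 1).
h: a_k = 3, 3, -9/2, 9/2, -15/8, -27/8, 147/16, -183/16, 729/128, 1185/128, …
ICs: h(0) = 3.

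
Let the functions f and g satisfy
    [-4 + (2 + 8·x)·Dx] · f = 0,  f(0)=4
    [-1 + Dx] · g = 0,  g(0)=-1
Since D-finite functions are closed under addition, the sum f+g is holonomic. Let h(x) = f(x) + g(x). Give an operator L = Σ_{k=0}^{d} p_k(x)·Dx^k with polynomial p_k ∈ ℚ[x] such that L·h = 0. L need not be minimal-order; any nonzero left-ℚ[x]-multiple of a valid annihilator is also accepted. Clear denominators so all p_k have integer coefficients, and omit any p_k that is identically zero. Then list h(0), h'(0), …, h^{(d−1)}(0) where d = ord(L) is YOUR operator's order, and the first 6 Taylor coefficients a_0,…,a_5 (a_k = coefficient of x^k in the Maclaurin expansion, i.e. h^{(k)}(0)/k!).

f: a_k = 4, 8, -8, 16, -40, 112, …
g: a_k = -1, -1, -1/2, -1/6, -1/24, -1/120, …
L₀ := lclm(L_f,L_g); ord L₀ ≤ 1+1.
L = (6 + 8·x) + (-5 - 8·x - 16·x^2)·Dx + (-1 + 16·x^2)·Dx^2  (order 2).
h: a_k = 3, 7, -17/2, 95/6, -961/24, 13439/120, …
ICs: h(0) = 3, h′(0) = 7.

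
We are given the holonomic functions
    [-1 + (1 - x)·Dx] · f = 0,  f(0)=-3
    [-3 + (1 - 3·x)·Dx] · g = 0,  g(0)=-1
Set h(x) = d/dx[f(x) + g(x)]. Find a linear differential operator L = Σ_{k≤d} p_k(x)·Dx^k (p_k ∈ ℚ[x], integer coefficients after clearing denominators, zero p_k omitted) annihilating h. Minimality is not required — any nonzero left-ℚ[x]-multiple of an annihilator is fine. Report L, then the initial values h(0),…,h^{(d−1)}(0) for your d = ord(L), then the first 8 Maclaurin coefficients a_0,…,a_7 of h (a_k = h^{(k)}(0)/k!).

L = 18 + (-12 + 18·x)·Dx + (1 - 4·x + 3·x^2)·Dx^2  (order 2).
h: a_k = -6, -24, -90, -336, -1230, -4392, -15330, -52512, …
ICs: h(0) = -6, h′(0) = -24.

f: a_k = -3, -3, -3, -3, -3, -3, -3, -3, …
g: a_k = -1, -3, -9, -27, -81, -243, -729, -2187, …
f+g: L₀ = lclm(L_f,L_g), ord ≤ 1+1.
Differentiate: ansatz ord ≤ ord L₀ ⇒ L.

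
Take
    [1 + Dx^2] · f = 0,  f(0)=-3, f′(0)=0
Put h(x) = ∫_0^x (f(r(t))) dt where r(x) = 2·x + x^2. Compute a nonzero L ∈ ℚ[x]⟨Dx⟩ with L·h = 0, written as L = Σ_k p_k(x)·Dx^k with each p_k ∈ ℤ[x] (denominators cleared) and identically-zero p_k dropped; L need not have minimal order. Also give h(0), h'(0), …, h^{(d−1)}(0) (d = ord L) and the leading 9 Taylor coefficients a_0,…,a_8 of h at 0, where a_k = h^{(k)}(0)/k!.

L = (4 + 12·x + 12·x^2 + 4·x^3)·Dx - Dx^2 + (1 + x)·Dx^3  (order 3).
h: a_k = 0, -3, 0, 2, 3/2, -1/10, -2/3, -41/105, -1/40, …
ICs: h(0) = 0, h′(0) = -3, h′′(0) = 0.

f: a_k = -3, 0, 3/2, 0, -1/8, 0, 1/240, 0, -1/13440, …
L₀ from L_f via x↦r, Dx↦r'^{-1}Dx.
h=∫₀ˣh₀: take L = L₀·Dx.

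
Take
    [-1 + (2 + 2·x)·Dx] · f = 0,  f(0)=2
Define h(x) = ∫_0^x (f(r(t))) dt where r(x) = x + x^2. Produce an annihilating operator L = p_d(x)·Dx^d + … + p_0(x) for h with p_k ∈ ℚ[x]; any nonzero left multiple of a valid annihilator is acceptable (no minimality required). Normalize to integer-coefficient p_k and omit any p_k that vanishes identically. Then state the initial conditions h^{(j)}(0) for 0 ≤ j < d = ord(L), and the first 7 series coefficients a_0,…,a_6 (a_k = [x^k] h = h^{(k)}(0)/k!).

f: a_k = 2, 1, -1/4, 1/8, -5/64, 7/128, -21/512, …
L₀ from L_f via x↦r, Dx↦r'^{-1}Dx.
∫: right-multiply L₀ by Dx.
L = (-1 - 2·x)·Dx + (2 + 2·x + 2·x^2)·Dx^2  (order 2).
h: a_k = 0, 2, 1/2, 1/4, -3/32, 3/320, 5/256, …
ICs: h(0) = 0, h′(0) = 2.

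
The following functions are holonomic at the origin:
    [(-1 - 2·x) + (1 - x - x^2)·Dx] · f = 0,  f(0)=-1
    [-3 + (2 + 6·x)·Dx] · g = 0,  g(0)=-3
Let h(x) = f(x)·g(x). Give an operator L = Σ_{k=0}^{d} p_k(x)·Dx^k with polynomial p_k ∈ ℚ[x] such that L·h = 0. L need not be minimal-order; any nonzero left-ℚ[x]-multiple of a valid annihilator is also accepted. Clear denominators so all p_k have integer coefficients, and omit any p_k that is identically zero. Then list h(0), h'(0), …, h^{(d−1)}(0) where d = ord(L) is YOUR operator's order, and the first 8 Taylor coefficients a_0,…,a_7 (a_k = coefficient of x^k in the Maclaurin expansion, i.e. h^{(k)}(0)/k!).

f: a_k = -1, -1, -2, -3, -5, -8, -13, -21, …
g: a_k = -3, -9/2, 27/8, -81/16, 1215/128, -5103/256, 45927/1024, -216513/2048, …
Product ⇒ symmetric product L₀, ord ≤ 1.
L = (5 + 7·x + 9·x^2) + (-2 - 4·x + 8·x^2 + 6·x^3)·Dx  (order 1).
h: a_k = 3, 15/2, 57/8, 315/16, 2217/128, 14577/256, 30117/1024, 393363/2048, …
ICs: h(0) = 3.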